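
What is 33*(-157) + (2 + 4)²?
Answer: -5145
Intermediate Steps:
33*(-157) + (2 + 4)² = -5181 + 6² = -5181 + 36 = -5145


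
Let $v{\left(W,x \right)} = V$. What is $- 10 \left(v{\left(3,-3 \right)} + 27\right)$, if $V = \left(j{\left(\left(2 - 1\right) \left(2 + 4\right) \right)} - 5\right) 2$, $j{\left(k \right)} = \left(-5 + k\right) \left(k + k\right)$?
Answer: $-410$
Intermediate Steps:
$j{\left(k \right)} = 2 k \left(-5 + k\right)$ ($j{\left(k \right)} = \left(-5 + k\right) 2 k = 2 k \left(-5 + k\right)$)
$V = 14$ ($V = \left(2 \left(2 - 1\right) \left(2 + 4\right) \left(-5 + \left(2 - 1\right) \left(2 + 4\right)\right) - 5\right) 2 = \left(2 \cdot 1 \cdot 6 \left(-5 + 1 \cdot 6\right) - 5\right) 2 = \left(2 \cdot 6 \left(-5 + 6\right) - 5\right) 2 = \left(2 \cdot 6 \cdot 1 - 5\right) 2 = \left(12 - 5\right) 2 = 7 \cdot 2 = 14$)
$v{\left(W,x \right)} = 14$
$- 10 \left(v{\left(3,-3 \right)} + 27\right) = - 10 \left(14 + 27\right) = \left(-10\right) 41 = -410$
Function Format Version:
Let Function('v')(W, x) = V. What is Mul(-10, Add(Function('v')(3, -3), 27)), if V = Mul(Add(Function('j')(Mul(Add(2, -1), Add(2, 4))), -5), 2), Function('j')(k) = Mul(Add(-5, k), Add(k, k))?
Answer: -410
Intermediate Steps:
Function('j')(k) = Mul(2, k, Add(-5, k)) (Function('j')(k) = Mul(Add(-5, k), Mul(2, k)) = Mul(2, k, Add(-5, k)))
V = 14 (V = Mul(Add(Mul(2, Mul(Add(2, -1), Add(2, 4)), Add(-5, Mul(Add(2, -1), Add(2, 4)))), -5), 2) = Mul(Add(Mul(2, Mul(1, 6), Add(-5, Mul(1, 6))), -5), 2) = Mul(Add(Mul(2, 6, Add(-5, 6)), -5), 2) = Mul(Add(Mul(2, 6, 1), -5), 2) = Mul(Add(12, -5), 2) = Mul(7, 2) = 14)
Function('v')(W, x) = 14
Mul(-10, Add(Function('v')(3, -3), 27)) = Mul(-10, Add(14, 27)) = Mul(-10, 41) = -410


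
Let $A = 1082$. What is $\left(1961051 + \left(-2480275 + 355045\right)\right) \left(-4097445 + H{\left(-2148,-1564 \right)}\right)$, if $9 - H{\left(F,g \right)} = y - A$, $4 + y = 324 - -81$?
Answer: $672601139145$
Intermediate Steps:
$y = 401$ ($y = -4 + \left(324 - -81\right) = -4 + \left(324 + 81\right) = -4 + 405 = 401$)
$H{\left(F,g \right)} = 690$ ($H{\left(F,g \right)} = 9 - \left(401 - 1082\right) = 9 - -681 = 9 + 681 = 690$)
$\left(1961051 + \left(-2480275 + 355045\right)\right) \left(-4097445 + H{\left(-2148,-1564 \right)}\right) = \left(1961051 + \left(-2480275 + 355045\right)\right) \left(-4097445 + 690\right) = \left(1961051 - 2125230\right) \left(-4096755\right) = \left(-164179\right) \left(-4096755\right) = 672601139145$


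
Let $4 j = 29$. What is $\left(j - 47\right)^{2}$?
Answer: $\frac{25281}{16} \approx 1580.1$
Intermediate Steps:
$j = \frac{29}{4}$ ($j = \frac{1}{4} \cdot 29 = \frac{29}{4} \approx 7.25$)
$\left(j - 47\right)^{2} = \left(\frac{29}{4} - 47\right)^{2} = \left(- \frac{159}{4}\right)^{2} = \frac{25281}{16}$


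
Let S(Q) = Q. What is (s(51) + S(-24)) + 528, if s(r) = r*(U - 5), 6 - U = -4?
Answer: 759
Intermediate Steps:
U = 10 (U = 6 - 1*(-4) = 6 + 4 = 10)
s(r) = 5*r (s(r) = r*(10 - 5) = r*5 = 5*r)
(s(51) + S(-24)) + 528 = (5*51 - 24) + 528 = (255 - 24) + 528 = 231 + 528 = 759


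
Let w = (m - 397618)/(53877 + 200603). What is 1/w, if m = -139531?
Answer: -254480/537149 ≈ -0.47376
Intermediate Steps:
w = -537149/254480 (w = (-139531 - 397618)/(53877 + 200603) = -537149/254480 ≈ -2.1108)
1/w = 1/(-537149/254480) = -254480/537149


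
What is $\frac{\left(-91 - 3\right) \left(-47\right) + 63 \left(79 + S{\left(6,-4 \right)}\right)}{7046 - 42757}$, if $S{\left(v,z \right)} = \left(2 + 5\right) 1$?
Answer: $- \frac{9836}{35711} \approx -0.27543$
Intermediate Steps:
$S{\left(v,z \right)} = 7$ ($S{\left(v,z \right)} = 7 \cdot 1 = 7$)
$\frac{\left(-91 - 3\right) \left(-47\right) + 63 \left(79 + S{\left(6,-4 \right)}\right)}{7046 - 42757} = \frac{\left(-91 - 3\right) \left(-47\right) + 63 \left(79 + 7\right)}{7046 - 42757} = \frac{\left(-94\right) \left(-47\right) + 63 \cdot 86}{7046 - 42757} = \frac{4418 + 5418}{-35711} = 9836 \left(- \frac{1}{35711}\right) = - \frac{9836}{35711}$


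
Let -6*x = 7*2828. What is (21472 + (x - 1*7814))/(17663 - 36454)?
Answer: -31076/56373 ≈ -0.55126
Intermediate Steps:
x = -9898/3 (x = -7*2828/6 = -⅙*19796 = -9898/3 ≈ -3299.3)
(21472 + (x - 1*7814))/(17663 - 36454) = (21472 + (-9898/3 - 1*7814))/(17663 - 36454) = (21472 + (-9898/3 - 7814))/(-18791) = (21472 - 33340/3)*(-1/18791) = (31076/3)*(-1/18791) = -31076/56373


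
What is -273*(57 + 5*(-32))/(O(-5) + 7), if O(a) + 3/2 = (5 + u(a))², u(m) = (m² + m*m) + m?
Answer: 56238/5011 ≈ 11.223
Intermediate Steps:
u(m) = m + 2*m² (u(m) = (m² + m²) + m = 2*m² + m = m + 2*m²)
O(a) = -3/2 + (5 + a*(1 + 2*a))²
-273*(57 + 5*(-32))/(O(-5) + 7) = -273*(57 + 5*(-32))/((-3/2 + (5 - 5*(1 + 2*(-5)))²) + 7) = -273*(57 - 160)/((-3/2 + (5 - 5*(1 - 10))²) + 7) = -(-28119)/((-3/2 + (5 - 5*(-9))²) + 7) = -(-28119)/((-3/2 + (5 + 45)²) + 7) = -(-28119)/((-3/2 + 50²) + 7) = -(-28119)/((-3/2 + 2500) + 7) = -(-28119)/(4997/2 + 7) = -(-28119)/5011/2 = -(-28119)*2/5011 = -273*(-206/5011) = 56238/5011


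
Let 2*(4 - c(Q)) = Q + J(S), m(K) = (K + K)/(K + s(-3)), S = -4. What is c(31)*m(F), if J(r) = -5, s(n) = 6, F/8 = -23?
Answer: -1656/89 ≈ -18.607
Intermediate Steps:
F = -184 (F = 8*(-23) = -184)
m(K) = 2*K/(6 + K) (m(K) = (K + K)/(K + 6) = (2*K)/(6 + K) = 2*K/(6 + K))
c(Q) = 13/2 - Q/2 (c(Q) = 4 - (Q - 5)/2 = 4 - (-5 + Q)/2 = 4 + (5/2 - Q/2) = 13/2 - Q/2)
c(31)*m(F) = (13/2 - ½*31)*(2*(-184)/(6 - 184)) = (13/2 - 31/2)*(2*(-184)/(-178)) = -18*(-184)*(-1)/178 = -9*184/89 = -1656/89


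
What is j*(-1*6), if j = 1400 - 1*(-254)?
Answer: -9924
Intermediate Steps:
j = 1654 (j = 1400 + 254 = 1654)
j*(-1*6) = 1654*(-1*6) = 1654*(-6) = -9924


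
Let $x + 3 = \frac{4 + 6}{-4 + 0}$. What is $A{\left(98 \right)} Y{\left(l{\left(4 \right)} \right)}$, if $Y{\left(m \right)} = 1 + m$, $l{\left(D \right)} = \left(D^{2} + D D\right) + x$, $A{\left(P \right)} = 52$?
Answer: $1430$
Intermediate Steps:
$x = - \frac{11}{2}$ ($x = -3 + \frac{4 + 6}{-4 + 0} = -3 + \frac{10}{-4} = -3 + 10 \left(- \frac{1}{4}\right) = -3 - \frac{5}{2} = - \frac{11}{2} \approx -5.5$)
$l{\left(D \right)} = - \frac{11}{2} + 2 D^{2}$ ($l{\left(D \right)} = \left(D^{2} + D D\right) - \frac{11}{2} = \left(D^{2} + D^{2}\right) - \frac{11}{2} = 2 D^{2} - \frac{11}{2} = - \frac{11}{2} + 2 D^{2}$)
$A{\left(98 \right)} Y{\left(l{\left(4 \right)} \right)} = 52 \left(1 - \left(\frac{11}{2} - 2 \cdot 4^{2}\right)\right) = 52 \left(1 + \left(- \frac{11}{2} + 2 \cdot 16\right)\right) = 52 \left(1 + \left(- \frac{11}{2} + 32\right)\right) = 52 \left(1 + \frac{53}{2}\right) = 52 \cdot \frac{55}{2} = 1430$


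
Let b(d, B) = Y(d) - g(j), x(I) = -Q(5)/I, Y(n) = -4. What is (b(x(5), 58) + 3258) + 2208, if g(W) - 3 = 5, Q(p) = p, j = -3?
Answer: 5454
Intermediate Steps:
g(W) = 8 (g(W) = 3 + 5 = 8)
x(I) = -5/I
b(d, B) = -12 (b(d, B) = -4 - 1*8 = -4 - 8 = -12)
(b(x(5), 58) + 3258) + 2208 = (-12 + 3258) + 2208 = 3246 + 2208 = 5454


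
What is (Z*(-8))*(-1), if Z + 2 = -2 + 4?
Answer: 0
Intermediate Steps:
Z = 0 (Z = -2 + (-2 + 4) = -2 + 2 = 0)
(Z*(-8))*(-1) = (0*(-8))*(-1) = 0*(-1) = 0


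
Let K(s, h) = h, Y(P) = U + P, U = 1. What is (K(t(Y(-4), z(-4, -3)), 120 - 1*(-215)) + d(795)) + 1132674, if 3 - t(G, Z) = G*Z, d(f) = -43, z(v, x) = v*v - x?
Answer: 1132966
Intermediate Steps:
Y(P) = 1 + P
z(v, x) = v**2 - x
t(G, Z) = 3 - G*Z
(K(t(Y(-4), z(-4, -3)), 120 - 1*(-215)) + d(795)) + 1132674 = ((120 - 1*(-215)) - 43) + 1132674 = ((120 + 215) - 43) + 1132674 = (335 - 43) + 1132674 = 292 + 1132674 = 1132966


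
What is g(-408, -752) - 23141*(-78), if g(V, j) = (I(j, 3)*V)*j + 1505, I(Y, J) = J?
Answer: 2726951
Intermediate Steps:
g(V, j) = 1505 + 3*V*j (g(V, j) = (3*V)*j + 1505 = 3*V*j + 1505 = 1505 + 3*V*j)
g(-408, -752) - 23141*(-78) = (1505 + 3*(-408)*(-752)) - 23141*(-78) = (1505 + 920448) - 1*(-1804998) = 921953 + 1804998 = 2726951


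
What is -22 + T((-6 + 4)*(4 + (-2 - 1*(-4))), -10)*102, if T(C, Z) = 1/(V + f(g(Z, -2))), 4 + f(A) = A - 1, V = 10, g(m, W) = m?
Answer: -212/5 ≈ -42.400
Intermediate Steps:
f(A) = -5 + A (f(A) = -4 + (A - 1) = -4 + (-1 + A) = -5 + A)
T(C, Z) = 1/(5 + Z) (T(C, Z) = 1/(10 + (-5 + Z)) = 1/(5 + Z))
-22 + T((-6 + 4)*(4 + (-2 - 1*(-4))), -10)*102 = -22 + 102/(5 - 10) = -22 + 102/(-5) = -22 - ⅕*102 = -22 - 102/5 = -212/5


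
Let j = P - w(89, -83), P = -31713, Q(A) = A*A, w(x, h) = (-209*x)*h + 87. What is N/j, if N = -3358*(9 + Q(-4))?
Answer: 83950/1575683 ≈ 0.053279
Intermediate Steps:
w(x, h) = 87 - 209*h*x (w(x, h) = -209*h*x + 87 = 87 - 209*h*x)
Q(A) = A²
N = -83950 (N = -3358*(9 + (-4)²) = -3358*(9 + 16) = -3358*25 = -83950)
j = -1575683 (j = -31713 - (87 - 209*(-83)*89) = -31713 - (87 + 1543883) = -31713 - 1*1543970 = -31713 - 1543970 = -1575683)
N/j = -83950/(-1575683) = -83950*(-1/1575683) = 83950/1575683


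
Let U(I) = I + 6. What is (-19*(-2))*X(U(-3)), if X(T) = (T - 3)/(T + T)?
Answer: 0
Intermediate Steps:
U(I) = 6 + I
X(T) = (-3 + T)/(2*T) (X(T) = (-3 + T)/((2*T)) = (-3 + T)*(1/(2*T)) = (-3 + T)/(2*T))
(-19*(-2))*X(U(-3)) = (-19*(-2))*((-3 + (6 - 3))/(2*(6 - 3))) = 38*((1/2)*(-3 + 3)/3) = 38*((1/2)*(1/3)*0) = 38*0 = 0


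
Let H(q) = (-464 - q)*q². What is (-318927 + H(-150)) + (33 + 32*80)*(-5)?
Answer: -7396892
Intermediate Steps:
H(q) = q²*(-464 - q)
(-318927 + H(-150)) + (33 + 32*80)*(-5) = (-318927 + (-150)²*(-464 - 1*(-150))) + (33 + 32*80)*(-5) = (-318927 + 22500*(-464 + 150)) + (33 + 2560)*(-5) = (-318927 + 22500*(-314)) + 2593*(-5) = (-318927 - 7065000) - 12965 = -7383927 - 12965 = -7396892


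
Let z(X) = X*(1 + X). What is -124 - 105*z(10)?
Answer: -11674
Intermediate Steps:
-124 - 105*z(10) = -124 - 1050*(1 + 10) = -124 - 1050*11 = -124 - 105*110 = -124 - 11550 = -11674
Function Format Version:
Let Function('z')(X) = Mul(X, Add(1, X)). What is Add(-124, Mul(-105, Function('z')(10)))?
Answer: -11674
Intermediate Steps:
Add(-124, Mul(-105, Function('z')(10))) = Add(-124, Mul(-105, Mul(10, Add(1, 10)))) = Add(-124, Mul(-105, Mul(10, 11))) = Add(-124, Mul(-105, 110)) = Add(-124, -11550) = -11674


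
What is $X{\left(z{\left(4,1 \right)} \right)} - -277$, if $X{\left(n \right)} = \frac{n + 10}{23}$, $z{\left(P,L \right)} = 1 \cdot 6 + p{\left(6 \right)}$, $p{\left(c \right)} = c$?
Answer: $\frac{6393}{23} \approx 277.96$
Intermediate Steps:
$z{\left(P,L \right)} = 12$ ($z{\left(P,L \right)} = 1 \cdot 6 + 6 = 6 + 6 = 12$)
$X{\left(n \right)} = \frac{10}{23} + \frac{n}{23}$ ($X{\left(n \right)} = \left(10 + n\right) \frac{1}{23} = \frac{10}{23} + \frac{n}{23}$)
$X{\left(z{\left(4,1 \right)} \right)} - -277 = \left(\frac{10}{23} + \frac{1}{23} \cdot 12\right) - -277 = \left(\frac{10}{23} + \frac{12}{23}\right) + 277 = \frac{22}{23} + 277 = \frac{6393}{23}$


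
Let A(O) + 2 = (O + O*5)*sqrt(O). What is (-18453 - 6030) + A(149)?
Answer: -24485 + 894*sqrt(149) ≈ -13572.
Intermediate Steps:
A(O) = -2 + 6*O**(3/2) (A(O) = -2 + (O + O*5)*sqrt(O) = -2 + (O + 5*O)*sqrt(O) = -2 + (6*O)*sqrt(O) = -2 + 6*O**(3/2))
(-18453 - 6030) + A(149) = (-18453 - 6030) + (-2 + 6*149**(3/2)) = -24483 + (-2 + 6*(149*sqrt(149))) = -24483 + (-2 + 894*sqrt(149)) = -24485 + 894*sqrt(149)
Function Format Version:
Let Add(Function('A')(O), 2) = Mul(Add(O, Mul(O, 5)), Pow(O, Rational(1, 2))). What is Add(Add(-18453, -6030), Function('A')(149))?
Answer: Add(-24485, Mul(894, Pow(149, Rational(1, 2)))) ≈ -13572.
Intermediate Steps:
Function('A')(O) = Add(-2, Mul(6, Pow(O, Rational(3, 2)))) (Function('A')(O) = Add(-2, Mul(Add(O, Mul(O, 5)), Pow(O, Rational(1, 2)))) = Add(-2, Mul(Add(O, Mul(5, O)), Pow(O, Rational(1, 2)))) = Add(-2, Mul(Mul(6, O), Pow(O, Rational(1, 2)))) = Add(-2, Mul(6, Pow(O, Rational(3, 2)))))
Add(Add(-18453, -6030), Function('A')(149)) = Add(Add(-18453, -6030), Add(-2, Mul(6, Pow(149, Rational(3, 2))))) = Add(-24483, Add(-2, Mul(6, Mul(149, Pow(149, Rational(1, 2)))))) = Add(-24483, Add(-2, Mul(894, Pow(149, Rational(1, 2))))) = Add(-24485, Mul(894, Pow(149, Rational(1, 2))))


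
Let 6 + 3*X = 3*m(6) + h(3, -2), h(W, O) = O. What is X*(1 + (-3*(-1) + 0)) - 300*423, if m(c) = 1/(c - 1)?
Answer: -1903648/15 ≈ -1.2691e+5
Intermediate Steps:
m(c) = 1/(-1 + c)
X = -37/15 (X = -2 + (3/(-1 + 6) - 2)/3 = -2 + (3/5 - 2)/3 = -2 + (3*(⅕) - 2)/3 = -2 + (⅗ - 2)/3 = -2 + (⅓)*(-7/5) = -2 - 7/15 = -37/15 ≈ -2.4667)
X*(1 + (-3*(-1) + 0)) - 300*423 = -37*(1 + (-3*(-1) + 0))/15 - 300*423 = -37*(1 + (3 + 0))/15 - 126900 = -37*(1 + 3)/15 - 126900 = -37/15*4 - 126900 = -148/15 - 126900 = -1903648/15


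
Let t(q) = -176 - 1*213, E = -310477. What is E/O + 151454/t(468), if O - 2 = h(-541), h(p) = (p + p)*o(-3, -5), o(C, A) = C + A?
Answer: -1432064285/3367962 ≈ -425.20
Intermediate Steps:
o(C, A) = A + C
h(p) = -16*p (h(p) = (p + p)*(-5 - 3) = (2*p)*(-8) = -16*p)
O = 8658 (O = 2 - 16*(-541) = 2 + 8656 = 8658)
t(q) = -389 (t(q) = -176 - 213 = -389)
E/O + 151454/t(468) = -310477/8658 + 151454/(-389) = -310477*1/8658 + 151454*(-1/389) = -310477/8658 - 151454/389 = -1432064285/3367962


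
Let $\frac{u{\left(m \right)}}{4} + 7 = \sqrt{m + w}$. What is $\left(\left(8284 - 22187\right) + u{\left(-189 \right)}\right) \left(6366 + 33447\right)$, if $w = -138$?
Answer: $-554634903 + 159252 i \sqrt{327} \approx -5.5464 \cdot 10^{8} + 2.8798 \cdot 10^{6} i$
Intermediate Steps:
$u{\left(m \right)} = -28 + 4 \sqrt{-138 + m}$ ($u{\left(m \right)} = -28 + 4 \sqrt{m - 138} = -28 + 4 \sqrt{-138 + m}$)
$\left(\left(8284 - 22187\right) + u{\left(-189 \right)}\right) \left(6366 + 33447\right) = \left(\left(8284 - 22187\right) - \left(28 - 4 \sqrt{-138 - 189}\right)\right) \left(6366 + 33447\right) = \left(\left(8284 - 22187\right) - \left(28 - 4 \sqrt{-327}\right)\right) 39813 = \left(-13903 - \left(28 - 4 i \sqrt{327}\right)\right) 39813 = \left(-13931 + 4 i \sqrt{327}\right) 39813 = -554634903 + 159252 i \sqrt{327}$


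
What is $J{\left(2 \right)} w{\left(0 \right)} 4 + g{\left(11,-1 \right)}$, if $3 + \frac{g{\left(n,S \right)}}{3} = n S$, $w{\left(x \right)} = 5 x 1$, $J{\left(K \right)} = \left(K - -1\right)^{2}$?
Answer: $-42$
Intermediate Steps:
$J{\left(K \right)} = \left(1 + K\right)^{2}$ ($J{\left(K \right)} = \left(K + 1\right)^{2} = \left(1 + K\right)^{2}$)
$w{\left(x \right)} = 5 x$
$g{\left(n,S \right)} = -9 + 3 S n$ ($g{\left(n,S \right)} = -9 + 3 n S = -9 + 3 S n$)
$J{\left(2 \right)} w{\left(0 \right)} 4 + g{\left(11,-1 \right)} = \left(1 + 2\right)^{2} \cdot 5 \cdot 0 \cdot 4 + \left(-9 + 3 \left(-1\right) 11\right) = 3^{2} \cdot 0 \cdot 4 - 42 = 9 \cdot 0 - 42 = 0 - 42 = -42$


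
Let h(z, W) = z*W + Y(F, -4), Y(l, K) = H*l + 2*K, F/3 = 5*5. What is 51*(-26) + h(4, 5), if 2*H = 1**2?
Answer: -2553/2 ≈ -1276.5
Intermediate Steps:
H = 1/2 (H = (1/2)*1**2 = (1/2)*1 = 1/2 ≈ 0.50000)
F = 75 (F = 3*(5*5) = 3*25 = 75)
Y(l, K) = l/2 + 2*K
h(z, W) = 59/2 + W*z (h(z, W) = z*W + ((1/2)*75 + 2*(-4)) = W*z + (75/2 - 8) = W*z + 59/2 = 59/2 + W*z)
51*(-26) + h(4, 5) = 51*(-26) + (59/2 + 5*4) = -1326 + (59/2 + 20) = -1326 + 99/2 = -2553/2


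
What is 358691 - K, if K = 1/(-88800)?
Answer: 31851760801/88800 ≈ 3.5869e+5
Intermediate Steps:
K = -1/88800 ≈ -1.1261e-5
358691 - K = 358691 - 1*(-1/88800) = 358691 + 1/88800 = 31851760801/88800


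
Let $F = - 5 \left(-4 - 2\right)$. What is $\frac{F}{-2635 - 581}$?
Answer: $- \frac{5}{536} \approx -0.0093284$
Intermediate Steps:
$F = 30$ ($F = \left(-5\right) \left(-6\right) = 30$)
$\frac{F}{-2635 - 581} = \frac{30}{-2635 - 581} = \frac{30}{-3216} = 30 \left(- \frac{1}{3216}\right) = - \frac{5}{536}$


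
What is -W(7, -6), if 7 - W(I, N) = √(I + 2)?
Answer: -4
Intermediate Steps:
W(I, N) = 7 - √(2 + I) (W(I, N) = 7 - √(I + 2) = 7 - √(2 + I))
-W(7, -6) = -(7 - √(2 + 7)) = -(7 - √9) = -(7 - 1*3) = -(7 - 3) = -1*4 = -4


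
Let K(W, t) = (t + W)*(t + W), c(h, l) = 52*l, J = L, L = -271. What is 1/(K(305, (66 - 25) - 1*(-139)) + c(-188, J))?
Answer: 1/221133 ≈ 4.5222e-6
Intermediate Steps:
J = -271
K(W, t) = (W + t)**2 (K(W, t) = (W + t)*(W + t) = (W + t)**2)
1/(K(305, (66 - 25) - 1*(-139)) + c(-188, J)) = 1/((305 + ((66 - 25) - 1*(-139)))**2 + 52*(-271)) = 1/((305 + (41 + 139))**2 - 14092) = 1/((305 + 180)**2 - 14092) = 1/(485**2 - 14092) = 1/(235225 - 14092) = 1/221133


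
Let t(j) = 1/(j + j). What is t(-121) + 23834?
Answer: 5767827/242 ≈ 23834.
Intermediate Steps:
t(j) = 1/(2*j)
t(-121) + 23834 = (½)/(-121) + 23834 = (½)*(-1/121) + 23834 = -1/242 + 23834 = 5767827/242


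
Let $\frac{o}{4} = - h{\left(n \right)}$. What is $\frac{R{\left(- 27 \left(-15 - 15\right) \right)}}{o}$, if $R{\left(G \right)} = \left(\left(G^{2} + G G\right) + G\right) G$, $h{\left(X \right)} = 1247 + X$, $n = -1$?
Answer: $- \frac{265884525}{1246} \approx -2.1339 \cdot 10^{5}$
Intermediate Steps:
$o = -4984$ ($o = 4 \left(- (1247 - 1)\right) = 4 \left(\left(-1\right) 1246\right) = 4 \left(-1246\right) = -4984$)
$R{\left(G \right)} = G \left(G + 2 G^{2}\right)$ ($R{\left(G \right)} = \left(\left(G^{2} + G^{2}\right) + G\right) G = \left(2 G^{2} + G\right) G = \left(G + 2 G^{2}\right) G = G \left(G + 2 G^{2}\right)$)
$\frac{R{\left(- 27 \left(-15 - 15\right) \right)}}{o} = \frac{\left(- 27 \left(-15 - 15\right)\right)^{2} \left(1 + 2 \left(- 27 \left(-15 - 15\right)\right)\right)}{-4984} = \left(\left(-27\right) \left(-30\right)\right)^{2} \left(1 + 2 \left(\left(-27\right) \left(-30\right)\right)\right) \left(- \frac{1}{4984}\right) = 810^{2} \left(1 + 2 \cdot 810\right) \left(- \frac{1}{4984}\right) = 656100 \left(1 + 1620\right) \left(- \frac{1}{4984}\right) = 656100 \cdot 1621 \left(- \frac{1}{4984}\right) = 1063538100 \left(- \frac{1}{4984}\right) = - \frac{265884525}{1246}$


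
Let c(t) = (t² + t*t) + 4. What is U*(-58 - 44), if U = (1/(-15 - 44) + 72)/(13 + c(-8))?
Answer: -433194/8555 ≈ -50.636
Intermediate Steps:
c(t) = 4 + 2*t² (c(t) = (t² + t²) + 4 = 2*t² + 4 = 4 + 2*t²)
U = 4247/8555 (U = (1/(-15 - 44) + 72)/(13 + (4 + 2*(-8)²)) = (1/(-59) + 72)/(13 + (4 + 2*64)) = (-1/59 + 72)/(13 + (4 + 128)) = 4247/(59*(13 + 132)) = (4247/59)/145 = (4247/59)*(1/145) = 4247/8555 ≈ 0.49643)
U*(-58 - 44) = 4247*(-58 - 44)/8555 = (4247/8555)*(-102) = -433194/8555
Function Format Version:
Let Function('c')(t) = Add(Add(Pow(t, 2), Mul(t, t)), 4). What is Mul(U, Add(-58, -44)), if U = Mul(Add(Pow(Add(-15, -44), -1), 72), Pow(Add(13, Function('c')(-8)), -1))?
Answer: Rational(-433194, 8555) ≈ -50.636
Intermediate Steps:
Function('c')(t) = Add(4, Mul(2, Pow(t, 2))) (Function('c')(t) = Add(Add(Pow(t, 2), Pow(t, 2)), 4) = Add(Mul(2, Pow(t, 2)), 4) = Add(4, Mul(2, Pow(t, 2))))
U = Rational(4247, 8555) (U = Mul(Add(Pow(Add(-15, -44), -1), 72), Pow(Add(13, Add(4, Mul(2, Pow(-8, 2)))), -1)) = Mul(Add(Pow(-59, -1), 72), Pow(Add(13, Add(4, Mul(2, 64))), -1)) = Mul(Add(Rational(-1, 59), 72), Pow(Add(13, Add(4, 128)), -1)) = Mul(Rational(4247, 59), Pow(Add(13, 132), -1)) = Mul(Rational(4247, 59), Pow(145, -1)) = Mul(Rational(4247, 59), Rational(1, 145)) = Rational(4247, 8555) ≈ 0.49643)
Mul(U, Add(-58, -44)) = Mul(Rational(4247, 8555), Add(-58, -44)) = Mul(Rational(4247, 8555), -102) = Rational(-433194, 8555)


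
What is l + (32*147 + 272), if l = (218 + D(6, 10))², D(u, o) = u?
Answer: 55152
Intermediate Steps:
l = 50176 (l = (218 + 6)² = 224² = 50176)
l + (32*147 + 272) = 50176 + (32*147 + 272) = 50176 + (4704 + 272) = 50176 + 4976 = 55152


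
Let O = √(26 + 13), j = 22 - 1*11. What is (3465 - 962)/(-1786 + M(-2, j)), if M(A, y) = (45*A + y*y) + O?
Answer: -112635/78974 - 2503*√39/3079986 ≈ -1.4313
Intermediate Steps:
j = 11 (j = 22 - 11 = 11)
O = √39 ≈ 6.2450
M(A, y) = √39 + y² + 45*A (M(A, y) = (45*A + y*y) + √39 = (45*A + y²) + √39 = (y² + 45*A) + √39 = √39 + y² + 45*A)
(3465 - 962)/(-1786 + M(-2, j)) = (3465 - 962)/(-1786 + (√39 + 11² + 45*(-2))) = 2503/(-1786 + (√39 + 121 - 90)) = 2503/(-1786 + (31 + √39)) = 2503/(-1755 + √39)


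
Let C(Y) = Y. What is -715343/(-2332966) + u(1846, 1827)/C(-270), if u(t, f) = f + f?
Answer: -462861953/34994490 ≈ -13.227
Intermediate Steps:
u(t, f) = 2*f
-715343/(-2332966) + u(1846, 1827)/C(-270) = -715343/(-2332966) + (2*1827)/(-270) = -715343*(-1/2332966) + 3654*(-1/270) = 715343/2332966 - 203/15 = -462861953/34994490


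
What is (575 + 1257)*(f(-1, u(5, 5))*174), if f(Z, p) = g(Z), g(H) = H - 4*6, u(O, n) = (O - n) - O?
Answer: -7969200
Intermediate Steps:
u(O, n) = -n
g(H) = -24 + H (g(H) = H - 24 = -24 + H)
f(Z, p) = -24 + Z
(575 + 1257)*(f(-1, u(5, 5))*174) = (575 + 1257)*((-24 - 1)*174) = 1832*(-25*174) = 1832*(-4350) = -7969200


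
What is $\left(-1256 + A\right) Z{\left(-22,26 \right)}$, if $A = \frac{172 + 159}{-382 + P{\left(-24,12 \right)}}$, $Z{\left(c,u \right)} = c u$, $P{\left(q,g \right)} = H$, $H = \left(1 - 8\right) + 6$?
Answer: $\frac{275348788}{383} \approx 7.1893 \cdot 10^{5}$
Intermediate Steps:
$H = -1$ ($H = -7 + 6 = -1$)
$P{\left(q,g \right)} = -1$
$A = - \frac{331}{383}$ ($A = \frac{172 + 159}{-382 - 1} = \frac{331}{-383} = 331 \left(- \frac{1}{383}\right) = - \frac{331}{383} \approx -0.86423$)
$\left(-1256 + A\right) Z{\left(-22,26 \right)} = \left(-1256 - \frac{331}{383}\right) \left(\left(-22\right) 26\right) = \left(- \frac{481379}{383}\right) \left(-572\right) = \frac{275348788}{383}$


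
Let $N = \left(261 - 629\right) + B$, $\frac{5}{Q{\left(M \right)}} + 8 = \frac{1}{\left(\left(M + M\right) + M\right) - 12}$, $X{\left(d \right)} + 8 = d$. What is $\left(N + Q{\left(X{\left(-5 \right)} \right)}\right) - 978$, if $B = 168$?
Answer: $- \frac{482057}{409} \approx -1178.6$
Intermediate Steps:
$X{\left(d \right)} = -8 + d$
$Q{\left(M \right)} = \frac{5}{-8 + \frac{1}{-12 + 3 M}}$ ($Q{\left(M \right)} = \frac{5}{-8 + \frac{1}{\left(\left(M + M\right) + M\right) - 12}} = \frac{5}{-8 + \frac{1}{\left(2 M + M\right) - 12}} = \frac{5}{-8 + \frac{1}{3 M - 12}} = \frac{5}{-8 + \frac{1}{-12 + 3 M}}$)
$N = -200$ ($N = \left(261 - 629\right) + 168 = -368 + 168 = -200$)
$\left(N + Q{\left(X{\left(-5 \right)} \right)}\right) - 978 = \left(-200 + \frac{15 \left(4 - \left(-8 - 5\right)\right)}{-97 + 24 \left(-8 - 5\right)}\right) - 978 = \left(-200 + \frac{15 \left(4 - -13\right)}{-97 + 24 \left(-13\right)}\right) - 978 = \left(-200 + \frac{15 \left(4 + 13\right)}{-97 - 312}\right) - 978 = \left(-200 + 15 \frac{1}{-409} \cdot 17\right) - 978 = \left(-200 + 15 \left(- \frac{1}{409}\right) 17\right) - 978 = \left(-200 - \frac{255}{409}\right) - 978 = - \frac{82055}{409} - 978 = - \frac{482057}{409}$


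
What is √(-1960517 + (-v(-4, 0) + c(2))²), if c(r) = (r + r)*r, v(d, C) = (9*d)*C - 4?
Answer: I*√1960373 ≈ 1400.1*I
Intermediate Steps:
v(d, C) = -4 + 9*C*d (v(d, C) = 9*C*d - 4 = -4 + 9*C*d)
c(r) = 2*r² (c(r) = (2*r)*r = 2*r²)
√(-1960517 + (-v(-4, 0) + c(2))²) = √(-1960517 + (-(-4 + 9*0*(-4)) + 2*2²)²) = √(-1960517 + (-(-4 + 0) + 2*4)²) = √(-1960517 + (-1*(-4) + 8)²) = √(-1960517 + (4 + 8)²) = √(-1960517 + 12²) = √(-1960517 + 144) = √(-1960373) = I*√1960373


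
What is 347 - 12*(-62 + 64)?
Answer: 323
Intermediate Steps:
347 - 12*(-62 + 64) = 347 - 12*2 = 347 - 24 = 323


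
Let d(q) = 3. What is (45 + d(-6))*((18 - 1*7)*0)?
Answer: 0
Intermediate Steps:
(45 + d(-6))*((18 - 1*7)*0) = (45 + 3)*((18 - 1*7)*0) = 48*((18 - 7)*0) = 48*(11*0) = 48*0 = 0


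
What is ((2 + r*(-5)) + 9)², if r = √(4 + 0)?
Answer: 1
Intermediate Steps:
r = 2 (r = √4 = 2)
((2 + r*(-5)) + 9)² = ((2 + 2*(-5)) + 9)² = ((2 - 10) + 9)² = (-8 + 9)² = 1² = 1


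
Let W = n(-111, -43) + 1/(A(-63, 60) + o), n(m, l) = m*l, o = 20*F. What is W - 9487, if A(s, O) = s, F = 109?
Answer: -9979537/2117 ≈ -4714.0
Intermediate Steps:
o = 2180 (o = 20*109 = 2180)
n(m, l) = l*m
W = 10104442/2117 (W = -43*(-111) + 1/(-63 + 2180) = 4773 + 1/2117 = 10104442/2117 ≈ 4773.0)
W - 9487 = 10104442/2117 - 9487 = -9979537/2117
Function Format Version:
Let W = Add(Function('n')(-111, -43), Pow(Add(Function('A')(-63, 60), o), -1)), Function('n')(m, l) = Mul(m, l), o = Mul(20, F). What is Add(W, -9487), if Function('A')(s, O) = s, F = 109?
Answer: Rational(-9979537, 2117) ≈ -4714.0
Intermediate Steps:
o = 2180 (o = Mul(20, 109) = 2180)
Function('n')(m, l) = Mul(l, m)
W = Rational(10104442, 2117) (W = Add(Mul(-43, -111), Pow(Add(-63, 2180), -1)) = Add(4773, Pow(2117, -1)) = Add(4773, Rational(1, 2117)) = Rational(10104442, 2117) ≈ 4773.0)
Add(W, -9487) = Add(Rational(10104442, 2117), -9487) = Rational(-9979537, 2117)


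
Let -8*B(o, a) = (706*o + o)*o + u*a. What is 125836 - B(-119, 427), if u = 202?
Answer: 11104769/8 ≈ 1.3881e+6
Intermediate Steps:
B(o, a) = -707*o²/8 - 101*a/4 (B(o, a) = -((706*o + o)*o + 202*a)/8 = -((707*o)*o + 202*a)/8 = -(707*o² + 202*a)/8 = -(202*a + 707*o²)/8 = -707*o²/8 - 101*a/4)
125836 - B(-119, 427) = 125836 - (-707/8*(-119)² - 101/4*427) = 125836 - (-707/8*14161 - 43127/4) = 125836 - (-10011827/8 - 43127/4) = 125836 - 1*(-10098081/8) = 125836 + 10098081/8 = 11104769/8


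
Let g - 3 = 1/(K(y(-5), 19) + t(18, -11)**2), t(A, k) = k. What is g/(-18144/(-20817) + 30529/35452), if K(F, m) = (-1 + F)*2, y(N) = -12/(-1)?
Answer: 3917800520/2257569743 ≈ 1.7354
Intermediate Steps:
y(N) = 12 (y(N) = -12*(-1) = 12)
K(F, m) = -2 + 2*F
g = 430/143 (g = 3 + 1/((-2 + 2*12) + (-11)**2) = 3 + 1/((-2 + 24) + 121) = 3 + 1/(22 + 121) = 3 + 1/143 = 430/143 ≈ 3.0070)
g/(-18144/(-20817) + 30529/35452) = 430/(143*(-18144/(-20817) + 30529/35452)) = 430/(143*(-18144*(-1/20817) + 30529*(1/35452))) = 430/(143*(224/257 + 30529/35452)) = 430/(143*(15787201/9111164)) = (430/143)*(9111164/15787201) = 3917800520/2257569743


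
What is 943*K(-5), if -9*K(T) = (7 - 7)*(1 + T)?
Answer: 0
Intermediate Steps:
K(T) = 0 (K(T) = -(7 - 7)*(1 + T)/9 = -0*(1 + T) = -⅑*0 = 0)
943*K(-5) = 943*0 = 0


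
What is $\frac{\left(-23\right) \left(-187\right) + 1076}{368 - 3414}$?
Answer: $- \frac{5377}{3046} \approx -1.7653$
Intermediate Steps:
$\frac{\left(-23\right) \left(-187\right) + 1076}{368 - 3414} = \frac{4301 + 1076}{-3046} = 5377 \left(- \frac{1}{3046}\right) = - \frac{5377}{3046}$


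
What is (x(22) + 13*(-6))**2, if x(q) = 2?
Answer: 5776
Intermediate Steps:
(x(22) + 13*(-6))**2 = (2 + 13*(-6))**2 = (2 - 78)**2 = (-76)**2 = 5776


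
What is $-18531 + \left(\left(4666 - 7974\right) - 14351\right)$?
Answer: $-36190$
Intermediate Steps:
$-18531 + \left(\left(4666 - 7974\right) - 14351\right) = -18531 - 17659 = -36190$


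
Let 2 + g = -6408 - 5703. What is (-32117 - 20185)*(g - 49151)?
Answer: 3204229728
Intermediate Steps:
g = -12113 (g = -2 + (-6408 - 5703) = -2 - 12111 = -12113)
(-32117 - 20185)*(g - 49151) = (-32117 - 20185)*(-12113 - 49151) = -52302*(-61264) = 3204229728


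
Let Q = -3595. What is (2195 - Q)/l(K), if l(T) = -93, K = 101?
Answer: -1930/31 ≈ -62.258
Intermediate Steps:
(2195 - Q)/l(K) = (2195 - 1*(-3595))/(-93) = (2195 + 3595)*(-1/93) = 5790*(-1/93) = -1930/31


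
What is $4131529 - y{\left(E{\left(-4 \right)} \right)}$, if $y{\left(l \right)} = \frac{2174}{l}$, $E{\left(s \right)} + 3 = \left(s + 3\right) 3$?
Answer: $\frac{12395674}{3} \approx 4.1319 \cdot 10^{6}$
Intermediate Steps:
$E{\left(s \right)} = 6 + 3 s$ ($E{\left(s \right)} = -3 + \left(s + 3\right) 3 = -3 + \left(3 + s\right) 3 = -3 + \left(9 + 3 s\right) = 6 + 3 s$)
$4131529 - y{\left(E{\left(-4 \right)} \right)} = 4131529 - \frac{2174}{6 + 3 \left(-4\right)} = 4131529 - \frac{2174}{6 - 12} = 4131529 - \frac{2174}{-6} = 4131529 - 2174 \left(- \frac{1}{6}\right) = 4131529 - - \frac{1087}{3} = 4131529 + \frac{1087}{3} = \frac{12395674}{3}$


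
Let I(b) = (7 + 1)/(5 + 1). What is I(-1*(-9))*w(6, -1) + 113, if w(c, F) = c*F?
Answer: 105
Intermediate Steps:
w(c, F) = F*c
I(b) = 4/3 (I(b) = 8/6 = 8*(⅙) = 4/3)
I(-1*(-9))*w(6, -1) + 113 = 4*(-1*6)/3 + 113 = (4/3)*(-6) + 113 = -8 + 113 = 105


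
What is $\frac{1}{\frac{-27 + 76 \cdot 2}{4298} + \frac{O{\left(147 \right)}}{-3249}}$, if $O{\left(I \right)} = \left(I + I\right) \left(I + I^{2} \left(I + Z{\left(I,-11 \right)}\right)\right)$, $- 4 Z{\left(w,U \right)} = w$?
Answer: $- \frac{775789}{167255821147} \approx -4.6383 \cdot 10^{-6}$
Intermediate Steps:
$Z{\left(w,U \right)} = - \frac{w}{4}$
$O{\left(I \right)} = 2 I \left(I + \frac{3 I^{3}}{4}\right)$ ($O{\left(I \right)} = \left(I + I\right) \left(I + I^{2} \left(I - \frac{I}{4}\right)\right) = 2 I \left(I + I^{2} \frac{3 I}{4}\right) = 2 I \left(I + \frac{3 I^{3}}{4}\right)$)
$\frac{1}{\frac{-27 + 76 \cdot 2}{4298} + \frac{O{\left(147 \right)}}{-3249}} = \frac{1}{\frac{-27 + 76 \cdot 2}{4298} + \frac{\frac{1}{2} \cdot 147^{2} \left(4 + 3 \cdot 147^{2}\right)}{-3249}} = \frac{1}{\left(-27 + 152\right) \frac{1}{4298} + \frac{1}{2} \cdot 21609 \left(4 + 3 \cdot 21609\right) \left(- \frac{1}{3249}\right)} = \frac{1}{125 \cdot \frac{1}{4298} + \frac{1}{2} \cdot 21609 \left(4 + 64827\right) \left(- \frac{1}{3249}\right)} = \frac{1}{\frac{125}{4298} + \frac{1}{2} \cdot 21609 \cdot 64831 \left(- \frac{1}{3249}\right)} = \frac{1}{\frac{125}{4298} + \frac{1400933079}{2} \left(- \frac{1}{3249}\right)} = \frac{1}{\frac{125}{4298} - \frac{155659231}{722}} = \frac{1}{- \frac{167255821147}{775789}} = - \frac{775789}{167255821147}$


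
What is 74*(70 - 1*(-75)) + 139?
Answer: 10869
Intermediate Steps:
74*(70 - 1*(-75)) + 139 = 74*(70 + 75) + 139 = 74*145 + 139 = 10730 + 139 = 10869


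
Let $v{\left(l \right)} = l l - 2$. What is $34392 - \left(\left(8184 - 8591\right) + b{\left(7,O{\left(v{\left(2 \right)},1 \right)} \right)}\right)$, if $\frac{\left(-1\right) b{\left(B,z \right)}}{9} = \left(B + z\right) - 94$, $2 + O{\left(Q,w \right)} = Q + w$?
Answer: $34025$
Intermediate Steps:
$v{\left(l \right)} = -2 + l^{2}$ ($v{\left(l \right)} = l^{2} - 2 = -2 + l^{2}$)
$O{\left(Q,w \right)} = -2 + Q + w$ ($O{\left(Q,w \right)} = -2 + \left(Q + w\right) = -2 + Q + w$)
$b{\left(B,z \right)} = 846 - 9 B - 9 z$ ($b{\left(B,z \right)} = - 9 \left(\left(B + z\right) - 94\right) = - 9 \left(-94 + B + z\right) = 846 - 9 B - 9 z$)
$34392 - \left(\left(8184 - 8591\right) + b{\left(7,O{\left(v{\left(2 \right)},1 \right)} \right)}\right) = 34392 - \left(\left(8184 - 8591\right) - \left(-783 + 9 \left(-2 - \left(2 - 2^{2}\right) + 1\right)\right)\right) = 34392 - \left(-407 - \left(-783 + 9 \left(-2 + \left(-2 + 4\right) + 1\right)\right)\right) = 34392 - \left(-407 - \left(-783 + 9 \left(-2 + 2 + 1\right)\right)\right) = 34392 - \left(-407 - -774\right) = 34392 - \left(-407 + 774\right) = 34392 - 367 = 34025$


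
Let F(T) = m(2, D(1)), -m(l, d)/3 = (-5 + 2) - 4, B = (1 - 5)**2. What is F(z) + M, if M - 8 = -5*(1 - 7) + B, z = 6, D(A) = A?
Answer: 75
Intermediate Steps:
B = 16 (B = (-4)**2 = 16)
m(l, d) = 21 (m(l, d) = -3*((-5 + 2) - 4) = -3*(-3 - 4) = -3*(-7) = 21)
F(T) = 21
M = 54 (M = 8 + (-5*(1 - 7) + 16) = 8 + (-5*(-6) + 16) = 8 + (30 + 16) = 8 + 46 = 54)
F(z) + M = 21 + 54 = 75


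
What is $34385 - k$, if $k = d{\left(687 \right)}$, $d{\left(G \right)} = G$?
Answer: $33698$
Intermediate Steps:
$k = 687$
$34385 - k = 34385 - 687 = 33698$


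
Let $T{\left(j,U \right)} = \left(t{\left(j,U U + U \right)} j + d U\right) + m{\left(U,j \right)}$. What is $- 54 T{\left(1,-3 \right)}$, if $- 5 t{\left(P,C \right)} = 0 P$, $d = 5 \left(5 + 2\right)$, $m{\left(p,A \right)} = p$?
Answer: $5832$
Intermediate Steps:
$d = 35$ ($d = 5 \cdot 7 = 35$)
$t{\left(P,C \right)} = 0$ ($t{\left(P,C \right)} = - \frac{0 P}{5} = \left(- \frac{1}{5}\right) 0 = 0$)
$T{\left(j,U \right)} = 36 U$ ($T{\left(j,U \right)} = \left(0 j + 35 U\right) + U = \left(0 + 35 U\right) + U = 35 U + U = 36 U$)
$- 54 T{\left(1,-3 \right)} = - 54 \cdot 36 \left(-3\right) = \left(-54\right) \left(-108\right) = 5832$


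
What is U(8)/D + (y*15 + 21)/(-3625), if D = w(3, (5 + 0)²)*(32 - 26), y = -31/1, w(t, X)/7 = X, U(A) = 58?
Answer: 13529/76125 ≈ 0.17772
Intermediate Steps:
w(t, X) = 7*X
y = -31 (y = -31*1 = -31)
D = 1050 (D = (7*(5 + 0)²)*(32 - 26) = (7*5²)*6 = (7*25)*6 = 175*6 = 1050)
U(8)/D + (y*15 + 21)/(-3625) = 58/1050 + (-31*15 + 21)/(-3625) = 58*(1/1050) + (-465 + 21)*(-1/3625) = 29/525 - 444*(-1/3625) = 29/525 + 444/3625 = 13529/76125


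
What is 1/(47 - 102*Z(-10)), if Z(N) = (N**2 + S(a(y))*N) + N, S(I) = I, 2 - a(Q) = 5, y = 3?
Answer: -1/12193 ≈ -8.2014e-5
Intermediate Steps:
a(Q) = -3 (a(Q) = 2 - 1*5 = 2 - 5 = -3)
Z(N) = N**2 - 2*N (Z(N) = (N**2 - 3*N) + N = N**2 - 2*N)
1/(47 - 102*Z(-10)) = 1/(47 - (-1020)*(-2 - 10)) = 1/(47 - (-1020)*(-12)) = 1/(47 - 102*120) = 1/(47 - 12240) = 1/(-12193) = -1/12193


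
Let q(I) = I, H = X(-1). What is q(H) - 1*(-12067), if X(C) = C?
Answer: 12066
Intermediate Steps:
H = -1
q(H) - 1*(-12067) = -1 - 1*(-12067) = -1 + 12067 = 12066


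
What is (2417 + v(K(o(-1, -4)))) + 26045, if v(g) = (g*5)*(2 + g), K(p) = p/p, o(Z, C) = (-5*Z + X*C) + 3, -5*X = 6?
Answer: 28477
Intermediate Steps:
X = -6/5 (X = -⅕*6 = -6/5 ≈ -1.2000)
o(Z, C) = 3 - 5*Z - 6*C/5 (o(Z, C) = (-5*Z - 6*C/5) + 3 = 3 - 5*Z - 6*C/5)
K(p) = 1
v(g) = 5*g*(2 + g) (v(g) = (5*g)*(2 + g) = 5*g*(2 + g))
(2417 + v(K(o(-1, -4)))) + 26045 = (2417 + 5*1*(2 + 1)) + 26045 = (2417 + 5*1*3) + 26045 = (2417 + 15) + 26045 = 2432 + 26045 = 28477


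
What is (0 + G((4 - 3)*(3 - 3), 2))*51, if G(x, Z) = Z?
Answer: 102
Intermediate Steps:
(0 + G((4 - 3)*(3 - 3), 2))*51 = (0 + 2)*51 = 2*51 = 102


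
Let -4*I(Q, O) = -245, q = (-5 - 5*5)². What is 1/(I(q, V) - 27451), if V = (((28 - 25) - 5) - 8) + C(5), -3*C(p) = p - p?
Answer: -4/109559 ≈ -3.6510e-5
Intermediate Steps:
C(p) = 0 (C(p) = -(p - p)/3 = -⅓*0 = 0)
q = 900 (q = (-5 - 25)² = (-30)² = 900)
V = -10 (V = (((28 - 25) - 5) - 8) + 0 = ((3 - 5) - 8) + 0 = (-2 - 8) + 0 = -10 + 0 = -10)
I(Q, O) = 245/4 (I(Q, O) = -¼*(-245) = 245/4)
1/(I(q, V) - 27451) = 1/(245/4 - 27451) = 1/(-109559/4) = -4/109559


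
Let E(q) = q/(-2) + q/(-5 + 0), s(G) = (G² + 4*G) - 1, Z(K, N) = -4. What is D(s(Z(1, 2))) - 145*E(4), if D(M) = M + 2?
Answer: 407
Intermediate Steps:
s(G) = -1 + G² + 4*G
E(q) = -7*q/10 (E(q) = q*(-½) + q/(-5) = -q/2 + q*(-⅕) = -q/2 - q/5 = -7*q/10)
D(M) = 2 + M
D(s(Z(1, 2))) - 145*E(4) = (2 + (-1 + (-4)² + 4*(-4))) - (-203)*4/2 = (2 + (-1 + 16 - 16)) - 145*(-14/5) = (2 - 1) + 406 = 1 + 406 = 407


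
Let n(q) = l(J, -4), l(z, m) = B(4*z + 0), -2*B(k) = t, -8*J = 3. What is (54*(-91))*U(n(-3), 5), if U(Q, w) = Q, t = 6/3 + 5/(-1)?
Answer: -7371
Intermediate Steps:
t = -3 (t = 6*(⅓) + 5*(-1) = 2 - 5 = -3)
J = -3/8 (J = -⅛*3 = -3/8 ≈ -0.37500)
B(k) = 3/2 (B(k) = -½*(-3) = 3/2)
l(z, m) = 3/2
n(q) = 3/2
(54*(-91))*U(n(-3), 5) = (54*(-91))*(3/2) = -4914*3/2 = -7371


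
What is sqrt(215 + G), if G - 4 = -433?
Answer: I*sqrt(214) ≈ 14.629*I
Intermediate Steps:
G = -429 (G = 4 - 433 = -429)
sqrt(215 + G) = sqrt(215 - 429) = sqrt(-214) = I*sqrt(214)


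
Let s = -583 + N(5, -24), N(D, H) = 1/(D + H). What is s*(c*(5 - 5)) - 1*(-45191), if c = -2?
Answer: 45191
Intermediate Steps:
s = -11078/19 (s = -583 + 1/(5 - 24) = -583 + 1/(-19) = -583 - 1/19 = -11078/19 ≈ -583.05)
s*(c*(5 - 5)) - 1*(-45191) = -(-22156)*(5 - 5)/19 - 1*(-45191) = -(-22156)*0/19 + 45191 = -11078/19*0 + 45191 = 0 + 45191 = 45191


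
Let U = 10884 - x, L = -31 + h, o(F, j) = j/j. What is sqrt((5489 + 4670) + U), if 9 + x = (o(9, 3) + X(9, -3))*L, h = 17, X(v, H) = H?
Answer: 12*sqrt(146) ≈ 145.00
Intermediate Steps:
o(F, j) = 1
L = -14 (L = -31 + 17 = -14)
x = 19 (x = -9 + (1 - 3)*(-14) = -9 - 2*(-14) = -9 + 28 = 19)
U = 10865 (U = 10884 - 1*19 = 10884 - 19 = 10865)
sqrt((5489 + 4670) + U) = sqrt((5489 + 4670) + 10865) = sqrt(10159 + 10865) = sqrt(21024) = 12*sqrt(146)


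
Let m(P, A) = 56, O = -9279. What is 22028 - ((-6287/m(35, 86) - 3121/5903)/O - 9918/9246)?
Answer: 11569593238117795/525196851928 ≈ 22029.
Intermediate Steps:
22028 - ((-6287/m(35, 86) - 3121/5903)/O - 9918/9246) = 22028 - ((-6287/56 - 3121/5903)/(-9279) - 9918/9246) = 22028 - ((-6287*1/56 - 3121*1/5903)*(-1/9279) - 9918*1/9246) = 22028 - ((-6287/56 - 3121/5903)*(-1/9279) - 1653/1541) = 22028 - (-37286937/330568*(-1/9279) - 1653/1541) = 22028 - (4142993/340815608 - 1653/1541) = 22028 - 1*(-556983847811/525196851928) = 22028 + 556983847811/525196851928 = 11569593238117795/525196851928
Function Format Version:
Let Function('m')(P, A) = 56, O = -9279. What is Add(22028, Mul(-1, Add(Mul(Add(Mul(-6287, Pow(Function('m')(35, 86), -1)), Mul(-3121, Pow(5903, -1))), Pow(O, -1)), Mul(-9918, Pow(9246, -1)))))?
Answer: Rational(11569593238117795, 525196851928) ≈ 22029.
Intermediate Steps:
Add(22028, Mul(-1, Add(Mul(Add(Mul(-6287, Pow(Function('m')(35, 86), -1)), Mul(-3121, Pow(5903, -1))), Pow(O, -1)), Mul(-9918, Pow(9246, -1))))) = Add(22028, Mul(-1, Add(Mul(Add(Mul(-6287, Pow(56, -1)), Mul(-3121, Pow(5903, -1))), Pow(-9279, -1)), Mul(-9918, Pow(9246, -1))))) = Add(22028, Mul(-1, Add(Mul(Add(Mul(-6287, Rational(1, 56)), Mul(-3121, Rational(1, 5903))), Rational(-1, 9279)), Mul(-9918, Rational(1, 9246))))) = Add(22028, Mul(-1, Add(Mul(Add(Rational(-6287, 56), Rational(-3121, 5903)), Rational(-1, 9279)), Rational(-1653, 1541)))) = Add(22028, Mul(-1, Add(Mul(Rational(-37286937, 330568), Rational(-1, 9279)), Rational(-1653, 1541)))) = Add(22028, Mul(-1, Add(Rational(4142993, 340815608), Rational(-1653, 1541)))) = Add(22028, Mul(-1, Rational(-556983847811, 525196851928))) = Add(22028, Rational(556983847811, 525196851928)) = Rational(11569593238117795, 525196851928)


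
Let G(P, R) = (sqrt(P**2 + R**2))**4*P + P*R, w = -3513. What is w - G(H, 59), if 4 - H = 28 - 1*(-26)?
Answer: 1788617487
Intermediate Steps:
H = -50 (H = 4 - (28 - 1*(-26)) = 4 - (28 + 26) = 4 - 1*54 = 4 - 54 = -50)
G(P, R) = P*R + P*(P**2 + R**2)**2 (G(P, R) = (P**2 + R**2)**2*P + P*R = P*(P**2 + R**2)**2 + P*R = P*R + P*(P**2 + R**2)**2)
w - G(H, 59) = -3513 - (-50)*(59 + ((-50)**2 + 59**2)**2) = -3513 - (-50)*(59 + (2500 + 3481)**2) = -3513 - (-50)*(59 + 5981**2) = -3513 - (-50)*(59 + 35772361) = -3513 - (-50)*35772420 = -3513 - 1*(-1788621000) = -3513 + 1788621000 = 1788617487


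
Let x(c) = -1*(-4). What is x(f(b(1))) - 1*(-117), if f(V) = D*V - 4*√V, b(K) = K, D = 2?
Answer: 121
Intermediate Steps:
f(V) = -4*√V + 2*V (f(V) = 2*V - 4*√V = -4*√V + 2*V)
x(c) = 4
x(f(b(1))) - 1*(-117) = 4 - 1*(-117) = 4 + 117 = 121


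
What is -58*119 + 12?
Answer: -6890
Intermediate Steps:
-58*119 + 12 = -6902 + 12 = -6890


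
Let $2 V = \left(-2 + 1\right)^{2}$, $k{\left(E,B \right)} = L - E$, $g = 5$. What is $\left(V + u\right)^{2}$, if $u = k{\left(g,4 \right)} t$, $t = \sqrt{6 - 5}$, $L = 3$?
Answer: $\frac{9}{4} \approx 2.25$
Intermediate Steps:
$k{\left(E,B \right)} = 3 - E$
$t = 1$ ($t = \sqrt{1} = 1$)
$V = \frac{1}{2}$ ($V = \frac{\left(-2 + 1\right)^{2}}{2} = \frac{\left(-1\right)^{2}}{2} = \frac{1}{2} \cdot 1 = \frac{1}{2} \approx 0.5$)
$u = -2$ ($u = \left(3 - 5\right) 1 = \left(-2\right) 1 = -2$)
$\left(V + u\right)^{2} = \left(\frac{1}{2} - 2\right)^{2} = \left(- \frac{3}{2}\right)^{2} = \frac{9}{4}$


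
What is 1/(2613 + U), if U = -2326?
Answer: 1/287 ≈ 0.0034843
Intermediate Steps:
1/(2613 + U) = 1/(2613 - 2326) = 1/287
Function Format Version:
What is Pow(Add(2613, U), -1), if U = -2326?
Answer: Rational(1, 287) ≈ 0.0034843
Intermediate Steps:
Pow(Add(2613, U), -1) = Pow(Add(2613, -2326), -1) = Pow(287, -1) = Rational(1, 287)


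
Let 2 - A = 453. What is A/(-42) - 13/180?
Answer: 13439/1260 ≈ 10.666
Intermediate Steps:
A = -451 (A = 2 - 1*453 = 2 - 453 = -451)
A/(-42) - 13/180 = -451/(-42) - 13/180 = -451*(-1/42) - 13*1/180 = 451/42 - 13/180 = 13439/1260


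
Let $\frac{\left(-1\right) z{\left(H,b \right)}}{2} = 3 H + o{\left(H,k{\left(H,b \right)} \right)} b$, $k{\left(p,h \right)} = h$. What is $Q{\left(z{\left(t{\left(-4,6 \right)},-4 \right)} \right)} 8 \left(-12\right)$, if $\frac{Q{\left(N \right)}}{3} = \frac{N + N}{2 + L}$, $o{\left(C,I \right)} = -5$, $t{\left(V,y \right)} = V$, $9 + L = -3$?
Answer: $- \frac{4608}{5} \approx -921.6$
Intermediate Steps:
$L = -12$ ($L = -9 - 3 = -12$)
$z{\left(H,b \right)} = - 6 H + 10 b$ ($z{\left(H,b \right)} = - 2 \left(3 H - 5 b\right) = - 2 \left(- 5 b + 3 H\right) = - 6 H + 10 b$)
$Q{\left(N \right)} = - \frac{3 N}{5}$ ($Q{\left(N \right)} = 3 \frac{N + N}{2 - 12} = 3 \frac{2 N}{-10} = 3 \cdot 2 N \left(- \frac{1}{10}\right) = 3 \left(- \frac{N}{5}\right) = - \frac{3 N}{5}$)
$Q{\left(z{\left(t{\left(-4,6 \right)},-4 \right)} \right)} 8 \left(-12\right) = - \frac{3 \left(\left(-6\right) \left(-4\right) + 10 \left(-4\right)\right)}{5} \cdot 8 \left(-12\right) = - \frac{3 \left(24 - 40\right)}{5} \cdot 8 \left(-12\right) = \left(- \frac{3}{5}\right) \left(-16\right) 8 \left(-12\right) = \frac{48}{5} \cdot 8 \left(-12\right) = \frac{384}{5} \left(-12\right) = - \frac{4608}{5}$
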